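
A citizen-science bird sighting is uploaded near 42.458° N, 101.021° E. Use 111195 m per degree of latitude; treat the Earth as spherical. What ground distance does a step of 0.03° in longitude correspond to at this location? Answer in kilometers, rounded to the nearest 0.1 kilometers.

2.5 kilometers

0.03° of longitude at 42.458° is 0.03 × 111195 × cos 42.458° ≈ 0.03 × 82036.6 = 2461.1 m.
That is 2461.1 m = 2.4611 km.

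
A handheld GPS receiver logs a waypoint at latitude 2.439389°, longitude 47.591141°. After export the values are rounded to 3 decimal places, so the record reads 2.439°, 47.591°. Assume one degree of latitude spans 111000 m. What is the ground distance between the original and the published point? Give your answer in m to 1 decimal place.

45.9 m

Δlat = 2.439389 − 2.439 = +0.000389°; Δlon = 47.591141 − 47.591 = +0.000141°.
North–south shift: 0.000389 × 111000 = 43.179 m.
East–west at this latitude: 0.000141° × 111000 × cos 2.439° ≈ 0.000141 × 110899 = 15.6368 m.
Distance: √(43.179² + 15.6368²) ≈ 45.9232 m.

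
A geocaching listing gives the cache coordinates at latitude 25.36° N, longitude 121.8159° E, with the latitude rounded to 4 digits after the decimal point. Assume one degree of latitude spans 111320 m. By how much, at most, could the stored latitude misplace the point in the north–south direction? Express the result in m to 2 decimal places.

5.57 m

Rounding to 4 decimal places leaves the latitude within ±5e-05° of the true value.
Along the meridian that is 5e-05° × 111320 m/° = 5.566 m.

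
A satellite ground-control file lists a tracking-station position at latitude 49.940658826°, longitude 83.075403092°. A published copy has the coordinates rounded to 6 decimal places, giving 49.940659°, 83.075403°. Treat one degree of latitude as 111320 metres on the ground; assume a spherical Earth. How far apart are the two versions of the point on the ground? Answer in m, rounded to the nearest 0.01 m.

Δlat = 49.940658826 − 49.940659 = -0.000000174°; Δlon = 83.075403092 − 83.075403 = +0.000000092°.
North–south shift: -0.000000174 × 111320 = -0.0193697 m.
E–W at 49.9407°: 0.000000092° × 111320 × cos 49.9407° = 0.000000092 × 111320 × 0.6436 ≈ 0.00659119 m.
Hypotenuse of the two orthogonal shifts: √(0.0193697² + 0.00659119²) = 0.0204604 m.

0.02 m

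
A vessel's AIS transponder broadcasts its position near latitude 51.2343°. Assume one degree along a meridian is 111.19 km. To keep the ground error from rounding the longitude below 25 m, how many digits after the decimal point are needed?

At 51.2343° one degree of longitude covers 111190 × cos 51.2343° ≈ 111190 × 0.6261 ≈ 69620.2 m.
With N decimal places the half-ulp bound is 0.5·10⁻ᴺ°, or 0.5·10⁻ᴺ × 69620.2 m on the ground.
Need 0.5 × 69620.2 × 10⁻ᴺ ≤ 25 → 10⁻ᴺ ≤ 7.182e-04, so N ≥ 3.14.
N = 3 would give 34.8 m (too coarse); N = 4 gives 3.48 m ≤ 25 m.

4 decimal places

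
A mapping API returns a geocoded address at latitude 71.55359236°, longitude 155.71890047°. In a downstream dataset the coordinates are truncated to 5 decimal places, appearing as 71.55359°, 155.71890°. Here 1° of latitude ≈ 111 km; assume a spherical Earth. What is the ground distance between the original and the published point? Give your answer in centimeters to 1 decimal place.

26.2 centimeters

Δlat = 71.55359236 − 71.55359 = +0.00000236°; Δlon = 155.71890047 − 155.71890 = +0.00000047°.
North–south shift: 0.00000236 × 111000 = 0.26196 m.
E–W at 71.5536°: 0.00000047° × 111000 × cos 71.5536° = 0.00000047 × 111000 × 0.3164 ≈ 0.0165075 m.
Distance: √(0.26196² + 0.0165075²) ≈ 0.26248 m.
That is 0.26248 m = 26.248 cm.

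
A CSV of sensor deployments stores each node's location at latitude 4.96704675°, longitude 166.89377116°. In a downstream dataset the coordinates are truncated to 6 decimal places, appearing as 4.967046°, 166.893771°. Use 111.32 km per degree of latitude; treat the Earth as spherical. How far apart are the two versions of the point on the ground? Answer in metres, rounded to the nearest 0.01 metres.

The latitude changed by +0.00000075° and the longitude by +0.00000016°.
N–S: 0.00000075° × 111320 m/° = 0.08349 m.
E–W at 4.96705°: 0.00000016° × 111320 × cos 4.96705° = 0.00000016 × 111320 × 0.9962 ≈ 0.0177443 m.
Distance: √(0.08349² + 0.0177443²) ≈ 0.0853548 m.

0.09 metres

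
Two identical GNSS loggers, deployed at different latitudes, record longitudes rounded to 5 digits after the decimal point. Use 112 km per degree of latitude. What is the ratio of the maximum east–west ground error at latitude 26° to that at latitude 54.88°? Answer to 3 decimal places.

Rounding to 5 decimal places leaves the longitude within ±5e-06° of the true value.
At 26°: 5e-06° × 112000 × cos 26° = 5e-06 × 112000 × 0.8988 ≈ 0.50332 m.
Error at 54.88° = 5e-06° × 112000 × cos 54.88° ≈ 0.56 × 0.5753 = 0.32216 m.
The ratio reduces to cos 26° / cos 54.88° = 0.8988/0.5753 ≈ 1.5623.

1.562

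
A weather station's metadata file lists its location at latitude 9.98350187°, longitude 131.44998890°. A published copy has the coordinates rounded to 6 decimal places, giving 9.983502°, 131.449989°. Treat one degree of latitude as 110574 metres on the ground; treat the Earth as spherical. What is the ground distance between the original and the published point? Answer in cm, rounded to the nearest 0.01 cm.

1.80 cm

The latitude changed by -0.00000013° and the longitude by -0.00000010°.
N–S: -0.00000013° × 110574 m/° = -0.0143746 m.
East–west at this latitude: -0.00000010° × 110574 × cos 9.9835° ≈ -0.00000010 × 108900 = -0.01089 m.
Combined displacement = (0.0143746² + 0.01089²)^½ ≈ 0.0180339 m.
That is 0.0180339 m = 1.8034 cm.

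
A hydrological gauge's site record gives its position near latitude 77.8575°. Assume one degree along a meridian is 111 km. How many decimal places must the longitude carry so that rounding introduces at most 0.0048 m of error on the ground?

7

At 77.8575° one degree of longitude covers 111000 × cos 77.8575° ≈ 111000 × 0.2103 ≈ 23348.2 m.
N decimal places → at most half a unit in the last place, 0.5 × 10⁻ᴺ° = 23348.2/2 × 10⁻ᴺ m.
Setting 11674.1 × 10⁻ᴺ ≤ 0.0048 gives 10ᴺ ≥ 2.432e+06, i.e. N ≥ 6.39.
N = 6 would give 0.0117 m (too coarse); N = 7 gives 0.00117 m ≤ 0.0048 m.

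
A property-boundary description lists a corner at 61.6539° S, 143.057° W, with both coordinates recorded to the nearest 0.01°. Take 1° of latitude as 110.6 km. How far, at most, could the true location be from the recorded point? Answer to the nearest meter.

Rounding to 2 decimal places leaves each coordinate within ±0.005° of the true value.
N–S: 0.005° × 110600 m/° = 553 m.
Longitude error → 0.005 × 110600 × cos 61.6539° = 0.005 × 110600 × 0.4748 ≈ 262.562 m.
The two errors are perpendicular, so the maximum displacement is √(553² + 262.562²) ≈ 612.167 m.

612 meters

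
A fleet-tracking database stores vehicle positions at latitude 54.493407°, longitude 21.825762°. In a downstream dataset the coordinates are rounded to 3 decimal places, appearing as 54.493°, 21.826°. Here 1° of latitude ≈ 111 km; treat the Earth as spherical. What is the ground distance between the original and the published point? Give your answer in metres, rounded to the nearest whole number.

The latitude changed by +0.000407° and the longitude by -0.000238°.
North–south shift: 0.000407 × 111000 = 45.177 m.
E–W at 54.493°: -0.000238° × 111000 × cos 54.493° = -0.000238 × 111000 × 0.5808 ≈ -15.3436 m.
Distance: √(45.177² + 15.3436²) ≈ 47.7115 m.

48 metres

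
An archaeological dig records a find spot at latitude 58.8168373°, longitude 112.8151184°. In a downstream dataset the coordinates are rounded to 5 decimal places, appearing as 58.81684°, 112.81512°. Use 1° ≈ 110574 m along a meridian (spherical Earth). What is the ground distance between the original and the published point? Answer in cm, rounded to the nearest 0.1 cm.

31.2 cm

Δlat = 58.8168373 − 58.81684 = -0.0000027°; Δlon = 112.8151184 − 112.81512 = -0.0000016°.
North–south shift: -0.0000027 × 110574 = -0.29855 m.
E–W at 58.8168°: -0.0000016° × 110574 × cos 58.8168° = -0.0000016 × 110574 × 0.5178 ≈ -0.091604 m.
Distance: √(0.29855² + 0.091604²) ≈ 0.312287 m.
That is 0.312287 m = 31.229 cm.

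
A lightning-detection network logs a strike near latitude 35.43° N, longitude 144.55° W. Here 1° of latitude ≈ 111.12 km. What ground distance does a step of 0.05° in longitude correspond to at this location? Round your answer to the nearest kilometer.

One degree of longitude here spans 111120 × cos 35.43° = 111120 × 0.8148 ≈ 90543.3 m; 0.05° of that is 4527.16 m.
That is 4527.16 m = 4.5272 km.

5 kilometers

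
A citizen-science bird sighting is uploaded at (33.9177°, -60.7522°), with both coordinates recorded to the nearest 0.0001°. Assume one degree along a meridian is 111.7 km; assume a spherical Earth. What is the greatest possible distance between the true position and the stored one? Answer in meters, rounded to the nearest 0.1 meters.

7.3 meters

Rounding to 4 decimal places leaves each coordinate within ±5e-05° of the true value.
North–south component: 5e-05° × 111700 = 5.585 m.
Longitude error → 5e-05 × 111700 × cos 33.9177° = 5e-05 × 111700 × 0.8298 ≈ 4.63466 m.
Worst case both components are at the extreme and orthogonal: √(5.585² + 4.63466²) ≈ 7.25757 m.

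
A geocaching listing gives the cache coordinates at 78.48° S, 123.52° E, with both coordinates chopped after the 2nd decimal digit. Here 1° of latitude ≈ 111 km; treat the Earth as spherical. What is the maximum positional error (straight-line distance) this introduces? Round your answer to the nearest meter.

1132 meters

Truncating at 2 decimal places can drop up to a full unit in the last place, so each coordinate may be off by as much as 0.01°.
North–south component: 0.01° × 111000 = 1110 m.
E–W at 78.48°: 0.01° × 111000 × cos 78.48° = 0.01 × 111000 × 0.1997 ≈ 221.678 m.
Worst case both components are at the extreme and orthogonal: √(1110² + 221.678²) ≈ 1131.92 m.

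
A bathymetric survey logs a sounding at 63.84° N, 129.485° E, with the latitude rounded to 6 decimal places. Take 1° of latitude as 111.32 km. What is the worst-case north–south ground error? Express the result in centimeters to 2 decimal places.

5.57 centimeters

Rounding to 6 decimal places leaves the latitude within ±5e-07° of the true value.
North–south distance: 5e-07° × 111320 m/° = 0.05566 m.
That is 0.05566 m = 5.566 cm.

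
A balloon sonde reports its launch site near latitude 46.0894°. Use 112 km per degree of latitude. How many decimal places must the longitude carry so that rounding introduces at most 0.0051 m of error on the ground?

At 46.0894° one degree of longitude covers 112000 × cos 46.0894° ≈ 112000 × 0.6935 ≈ 77675.9 m.
N decimal places → at most half a unit in the last place, 0.5 × 10⁻ᴺ° = 77675.9/2 × 10⁻ᴺ m.
Setting 38838 × 10⁻ᴺ ≤ 0.0051 gives 10ᴺ ≥ 7.615e+06, i.e. N ≥ 6.88.
At 6 places the error can reach 0.0388 m, but 7 places keeps it to 0.00388 m.

7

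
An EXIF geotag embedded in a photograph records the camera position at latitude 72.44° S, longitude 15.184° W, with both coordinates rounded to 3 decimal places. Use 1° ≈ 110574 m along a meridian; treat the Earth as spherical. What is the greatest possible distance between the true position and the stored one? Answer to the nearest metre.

58 metres

Rounding to 3 decimal places leaves each coordinate within ±0.0005° of the true value.
North–south component: 0.0005° × 110574 = 55.287 m.
East–west component at 72.44°: 0.0005° × 110574 × cos 72.44° ≈ 0.0005 × 33360.7 ≈ 16.6803 m.
The two errors are perpendicular, so the maximum displacement is √(55.287² + 16.6803²) ≈ 57.7485 m.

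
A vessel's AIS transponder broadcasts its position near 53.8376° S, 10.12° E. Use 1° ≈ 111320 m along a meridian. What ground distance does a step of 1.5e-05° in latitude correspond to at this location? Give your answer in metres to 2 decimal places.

Along a meridian 1.5e-05° is 1.5e-05 × 111320 = 1.6698 m.

1.67 metres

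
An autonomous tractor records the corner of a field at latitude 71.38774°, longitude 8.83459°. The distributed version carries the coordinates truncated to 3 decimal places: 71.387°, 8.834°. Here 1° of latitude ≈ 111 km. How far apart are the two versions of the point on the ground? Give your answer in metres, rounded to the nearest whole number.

85 metres

The latitude changed by +0.00074° and the longitude by +0.00059°.
N–S: 0.00074° × 111000 m/° = 82.14 m.
East–west at this latitude: 0.00059° × 111000 × cos 71.387° ≈ 0.00059 × 35428.4 = 20.9027 m.
Distance: √(82.14² + 20.9027²) ≈ 84.7579 m.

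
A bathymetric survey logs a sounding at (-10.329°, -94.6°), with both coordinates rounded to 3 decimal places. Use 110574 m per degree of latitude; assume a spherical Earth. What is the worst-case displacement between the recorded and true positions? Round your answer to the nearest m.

Rounding to 3 decimal places leaves each coordinate within ±0.0005° of the true value.
North–south component: 0.0005° × 110574 = 55.287 m.
E–W at 10.329°: 0.0005° × 110574 × cos 10.329° = 0.0005 × 110574 × 0.9838 ≈ 54.391 m.
Combining orthogonally: (55.287² + 54.391²)^½ ≈ 77.5567 m.

78 m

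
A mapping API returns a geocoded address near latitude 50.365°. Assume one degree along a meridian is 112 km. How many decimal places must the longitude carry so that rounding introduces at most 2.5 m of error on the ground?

At 50.365° one degree of longitude covers 112000 × cos 50.365° ≈ 112000 × 0.6379 ≈ 71444.2 m.
N decimal places → at most half a unit in the last place, 0.5 × 10⁻ᴺ° = 71444.2/2 × 10⁻ᴺ m.
Setting 35722.1 × 10⁻ᴺ ≤ 2.5 gives 10ᴺ ≥ 1.429e+04, i.e. N ≥ 4.15.
N = 4 would give 3.57 m (too coarse); N = 5 gives 0.357 m ≤ 2.5 m.

5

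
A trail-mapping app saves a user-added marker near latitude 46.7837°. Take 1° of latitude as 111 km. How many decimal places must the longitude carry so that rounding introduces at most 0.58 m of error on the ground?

5 decimal places

At 46.7837° one degree of longitude covers 111000 × cos 46.7837° ≈ 111000 × 0.6848 ≈ 76007.7 m.
Rounding to N decimal places gives at most 0.5 × 10⁻ᴺ degrees of error, i.e. 0.5 × 10⁻ᴺ × 76007.7 m.
Setting 38003.9 × 10⁻ᴺ ≤ 0.58 gives 10ᴺ ≥ 6.552e+04, i.e. N ≥ 4.82.
N = 4 would give 3.8 m (too coarse); N = 5 gives 0.38 m ≤ 0.58 m.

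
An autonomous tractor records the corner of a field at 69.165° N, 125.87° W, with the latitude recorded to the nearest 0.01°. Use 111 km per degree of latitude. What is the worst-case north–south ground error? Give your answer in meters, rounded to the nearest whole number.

Rounding to 2 decimal places leaves the latitude within ±0.005° of the true value.
North–south distance: 0.005° × 111000 m/° = 555 m.

555 meters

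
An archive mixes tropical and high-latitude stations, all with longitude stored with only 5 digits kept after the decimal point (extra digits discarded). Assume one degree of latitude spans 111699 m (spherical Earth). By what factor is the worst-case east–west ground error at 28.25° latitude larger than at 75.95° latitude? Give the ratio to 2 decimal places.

3.63

Truncating at 5 decimal places can drop up to a full unit in the last place, so the longitude may be off by as much as 1e-05°.
Error at 28.25° = 1e-05° × 111699 × cos 28.25° ≈ 1.117 × 0.8809 = 0.98395 m.
Error at 75.95° = 1e-05° × 111699 × cos 75.95° ≈ 1.117 × 0.2428 = 0.27117 m.
The ratio reduces to cos 28.25° / cos 75.95° = 0.8809/0.2428 ≈ 3.6285.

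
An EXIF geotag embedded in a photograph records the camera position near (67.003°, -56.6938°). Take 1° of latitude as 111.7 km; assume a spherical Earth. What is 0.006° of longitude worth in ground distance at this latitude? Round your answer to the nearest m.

262 m

At 67.003° a degree of longitude is 111700 × cos 67.003° ≈ 43639.3 m, so 0.006° corresponds to 261.836 m.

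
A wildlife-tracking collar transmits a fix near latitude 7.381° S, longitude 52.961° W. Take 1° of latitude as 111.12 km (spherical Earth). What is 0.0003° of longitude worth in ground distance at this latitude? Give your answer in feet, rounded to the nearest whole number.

108 feet

At 7.381° a degree of longitude is 111120 × cos 7.381° ≈ 110199 m, so 0.0003° corresponds to 33.0598 m.
In feet: 33.0598 m ÷ 0.3048 ≈ 108.46 ft.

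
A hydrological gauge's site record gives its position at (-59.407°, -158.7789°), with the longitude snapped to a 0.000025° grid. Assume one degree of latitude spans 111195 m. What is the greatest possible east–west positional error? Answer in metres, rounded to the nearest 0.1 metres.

With a 0.000025° grid the true value lies within half a step, ±0.000025°/2 = ±1.25e-05°, of the stored one.
At latitude 59.407° a degree of longitude spans 111195 m × cos 59.407° = 111195 × 0.5089 ≈ 56591.2 m.
So at most 1.25e-05° × 56591.2 ≈ 0.70739 m east–west.

0.7 metres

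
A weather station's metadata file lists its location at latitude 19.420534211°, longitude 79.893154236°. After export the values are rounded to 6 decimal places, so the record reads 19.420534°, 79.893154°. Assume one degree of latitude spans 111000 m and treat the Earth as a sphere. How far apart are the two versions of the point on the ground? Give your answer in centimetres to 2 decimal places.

3.40 centimetres

Δlat = 19.420534211 − 19.420534 = +0.000000211°; Δlon = 79.893154236 − 79.893154 = +0.000000236°.
North–south shift: 0.000000211 × 111000 = 0.023421 m.
E–W at 19.4205°: 0.000000236° × 111000 × cos 19.4205° = 0.000000236 × 111000 × 0.9431 ≈ 0.0247055 m.
Combined displacement = (0.023421² + 0.0247055²)^½ ≈ 0.0340427 m.
That is 0.0340427 m = 3.4043 cm.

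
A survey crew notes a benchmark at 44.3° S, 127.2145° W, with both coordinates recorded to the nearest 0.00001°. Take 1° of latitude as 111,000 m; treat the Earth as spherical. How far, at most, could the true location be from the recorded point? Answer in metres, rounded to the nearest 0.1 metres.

Rounding to 5 decimal places leaves each coordinate within ±5e-06° of the true value.
North–south component: 5e-06° × 111000 = 0.555 m.
E–W at 44.3°: 5e-06° × 111000 × cos 44.3° = 5e-06 × 111000 × 0.7157 ≈ 0.397209 m.
Worst case both components are at the extreme and orthogonal: √(0.555² + 0.397209²) ≈ 0.682496 m.

0.7 metres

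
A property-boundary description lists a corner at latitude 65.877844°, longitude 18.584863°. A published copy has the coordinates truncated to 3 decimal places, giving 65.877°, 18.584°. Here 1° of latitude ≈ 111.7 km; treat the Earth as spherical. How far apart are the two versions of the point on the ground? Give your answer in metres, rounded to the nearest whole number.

The latitude changed by +0.000844° and the longitude by +0.000863°.
N–S: 0.000844° × 111700 m/° = 94.2748 m.
E–W at 65.877°: 0.000863° × 111700 × cos 65.877° = 0.000863 × 111700 × 0.4087 ≈ 39.3972 m.
Hypotenuse of the two orthogonal shifts: √(94.2748² + 39.3972²) = 102.176 m.

102 metres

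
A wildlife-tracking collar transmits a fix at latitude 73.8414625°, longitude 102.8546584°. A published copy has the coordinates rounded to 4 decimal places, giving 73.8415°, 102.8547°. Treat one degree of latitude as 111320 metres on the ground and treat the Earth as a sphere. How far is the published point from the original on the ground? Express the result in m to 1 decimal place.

Δlat = 73.8414625 − 73.8415 = -0.0000375°; Δlon = 102.8546584 − 102.8547 = -0.0000416°.
N–S: -0.0000375° × 111320 m/° = -4.1745 m.
E–W at 73.8415°: -0.0000416° × 111320 × cos 73.8415° = -0.0000416 × 111320 × 0.2783 ≈ -1.28876 m.
Hypotenuse of the two orthogonal shifts: √(4.1745² + 1.28876²) = 4.36891 m.

4.4 m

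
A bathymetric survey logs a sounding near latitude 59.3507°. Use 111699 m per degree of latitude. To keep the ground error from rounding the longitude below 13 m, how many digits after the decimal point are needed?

At 59.3507° one degree of longitude covers 111699 × cos 59.3507° ≈ 111699 × 0.5098 ≈ 56942.1 m.
Rounding to N decimal places gives at most 0.5 × 10⁻ᴺ degrees of error, i.e. 0.5 × 10⁻ᴺ × 56942.1 m.
Need 0.5 × 56942.1 × 10⁻ᴺ ≤ 13 → 10⁻ᴺ ≤ 4.566e-04, so N ≥ 3.34.
So 4 decimal places suffice (2.85 m); 3 would allow up to 28.5 m.

4 decimal places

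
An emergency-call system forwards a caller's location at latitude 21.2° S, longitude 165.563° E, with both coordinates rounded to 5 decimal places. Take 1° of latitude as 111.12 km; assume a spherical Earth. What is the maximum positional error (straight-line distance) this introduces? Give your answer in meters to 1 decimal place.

0.8 meters

Rounding to 5 decimal places leaves each coordinate within ±5e-06° of the true value.
N–S: 5e-06° × 111120 m/° = 0.5556 m.
Longitude error → 5e-06 × 111120 × cos 21.2° = 5e-06 × 111120 × 0.9323 ≈ 0.517999 m.
Combining orthogonally: (0.5556² + 0.517999²)^½ ≈ 0.759615 m.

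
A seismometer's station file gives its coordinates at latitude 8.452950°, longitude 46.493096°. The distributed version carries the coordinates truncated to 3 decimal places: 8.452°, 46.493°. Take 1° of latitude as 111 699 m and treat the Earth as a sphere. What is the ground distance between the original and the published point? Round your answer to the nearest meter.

107 meters

Δlat = 8.452950 − 8.452 = +0.000950°; Δlon = 46.493096 − 46.493 = +0.000096°.
N–S: 0.000950° × 111699 m/° = 106.114 m.
E–W at 8.452°: 0.000096° × 111699 × cos 8.452° = 0.000096 × 111699 × 0.9891 ≈ 10.6066 m.
Distance: √(106.114² + 10.6066²) ≈ 106.643 m.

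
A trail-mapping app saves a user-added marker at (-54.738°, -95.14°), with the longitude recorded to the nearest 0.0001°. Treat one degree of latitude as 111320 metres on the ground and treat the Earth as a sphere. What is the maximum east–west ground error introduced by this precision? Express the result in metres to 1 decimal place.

Rounding to 4 decimal places leaves the longitude within ±5e-05° of the true value.
At latitude 54.738° a degree of longitude spans 111320 m × cos 54.738° = 111320 × 0.5773 ≈ 64266.8 m.
East–west error: 5e-05° × 64266.8 m/° ≈ 3.21334 m.

3.2 metres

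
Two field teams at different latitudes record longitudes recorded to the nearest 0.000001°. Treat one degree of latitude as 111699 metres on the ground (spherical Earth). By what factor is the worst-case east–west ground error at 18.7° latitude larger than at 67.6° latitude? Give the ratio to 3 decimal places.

Rounding to 6 decimal places leaves the longitude within ±5e-07° of the true value.
Error at 18.7° = 5e-07° × 111699 × cos 18.7° ≈ 0.055849 × 0.9472 = 0.052901 m.
At 67.6°: 5e-07° × 111699 × cos 67.6° = 5e-07 × 111699 × 0.3811 ≈ 0.021283 m.
Ratio: 0.052901 / 0.021283 = cos 18.7° / cos 67.6° ≈ 2.4857.

2.486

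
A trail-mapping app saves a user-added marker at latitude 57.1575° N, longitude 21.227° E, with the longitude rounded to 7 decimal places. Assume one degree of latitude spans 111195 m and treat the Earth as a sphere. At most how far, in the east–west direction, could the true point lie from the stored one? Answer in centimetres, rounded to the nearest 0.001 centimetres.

Rounding to 7 decimal places leaves the longitude within ±5e-08° of the true value.
Parallels shrink by cos φ, so at 57.1575° a degree of longitude is 111195 × 0.5423 ≈ 60304.6 m.
So at most 5e-08° × 60304.6 ≈ 0.00301523 m east–west.
That is 0.00301523 m = 0.30152 cm.

0.302 centimetres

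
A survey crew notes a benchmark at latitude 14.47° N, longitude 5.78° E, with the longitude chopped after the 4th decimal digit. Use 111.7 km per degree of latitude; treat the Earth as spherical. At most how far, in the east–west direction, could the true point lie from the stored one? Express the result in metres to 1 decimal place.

Truncating at 4 decimal places can drop up to a full unit in the last place, so the longitude may be off by as much as 0.0001°.
Parallels shrink by cos φ, so at 14.47° a degree of longitude is 111700 × 0.9683 ≈ 108157 m.
So at most 0.0001° × 108157 ≈ 10.8157 m east–west.

10.8 metres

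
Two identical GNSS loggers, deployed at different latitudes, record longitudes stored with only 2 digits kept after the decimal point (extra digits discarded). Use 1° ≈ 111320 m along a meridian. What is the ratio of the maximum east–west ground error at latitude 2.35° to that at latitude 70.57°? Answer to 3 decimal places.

Truncating at 2 decimal places can drop up to a full unit in the last place, so the longitude may be off by as much as 0.01°.
At 2.35°: 0.01° × 111320 × cos 2.35° = 0.01 × 111320 × 0.9992 ≈ 1112.3 m.
At 70.57°: 0.01° × 111320 × cos 70.57° = 0.01 × 111320 × 0.3327 ≈ 370.31 m.
Ratio: 1112.3 / 370.31 = cos 2.35° / cos 70.57° ≈ 3.0036.

3.004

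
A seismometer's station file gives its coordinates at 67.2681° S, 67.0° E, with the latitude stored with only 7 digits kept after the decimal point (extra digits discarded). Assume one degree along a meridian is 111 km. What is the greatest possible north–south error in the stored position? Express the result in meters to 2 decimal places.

0.01 meters

Truncating at 7 decimal places can drop up to a full unit in the last place, so the latitude may be off by as much as 1e-07°.
Along the meridian that is 1e-07° × 111000 m/° = 0.0111 m.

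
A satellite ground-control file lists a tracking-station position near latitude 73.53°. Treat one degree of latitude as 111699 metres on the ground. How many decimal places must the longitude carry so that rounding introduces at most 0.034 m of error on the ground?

At 73.53° one degree of longitude covers 111699 × cos 73.53° ≈ 111699 × 0.2835 ≈ 31668.1 m.
N decimal places → at most half a unit in the last place, 0.5 × 10⁻ᴺ° = 31668.1/2 × 10⁻ᴺ m.
Need 0.5 × 31668.1 × 10⁻ᴺ ≤ 0.034 → 10⁻ᴺ ≤ 2.147e-06, so N ≥ 5.67.
So 6 decimal places suffice (0.0158 m); 5 would allow up to 0.158 m.

6 decimal places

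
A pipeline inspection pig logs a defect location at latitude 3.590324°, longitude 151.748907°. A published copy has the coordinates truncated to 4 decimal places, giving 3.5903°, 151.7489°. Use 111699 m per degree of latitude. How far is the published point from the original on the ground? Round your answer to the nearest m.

3 m

The latitude changed by +0.000024° and the longitude by +0.000007°.
N–S: 0.000024° × 111699 m/° = 2.68078 m.
E–W at 3.5903°: 0.000007° × 111699 × cos 3.5903° = 0.000007 × 111699 × 0.9980 ≈ 0.780358 m.
Combined displacement = (2.68078² + 0.780358²)^½ ≈ 2.79205 m.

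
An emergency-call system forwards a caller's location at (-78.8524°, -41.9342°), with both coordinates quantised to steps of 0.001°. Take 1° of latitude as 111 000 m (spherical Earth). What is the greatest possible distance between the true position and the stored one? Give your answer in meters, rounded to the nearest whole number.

57 meters

With a 0.001° grid the true value lies within half a step, ±0.001°/2 = ±0.0005°, of the stored one.
N–S: 0.0005° × 111000 m/° = 55.5 m.
Longitude error → 0.0005 × 111000 × cos 78.8524° = 0.0005 × 111000 × 0.1933 ≈ 10.7302 m.
Combining orthogonally: (55.5² + 10.7302²)^½ ≈ 56.5278 m.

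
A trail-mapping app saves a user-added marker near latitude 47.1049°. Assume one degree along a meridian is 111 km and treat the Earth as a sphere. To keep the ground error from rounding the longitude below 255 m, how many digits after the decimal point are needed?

3 decimal places

At 47.1049° one degree of longitude covers 111000 × cos 47.1049° ≈ 111000 × 0.6807 ≈ 75553.1 m.
With N decimal places the half-ulp bound is 0.5·10⁻ᴺ°, or 0.5·10⁻ᴺ × 75553.1 m on the ground.
Need 0.5 × 75553.1 × 10⁻ᴺ ≤ 255 → 10⁻ᴺ ≤ 6.750e-03, so N ≥ 2.17.
At 2 places the error can reach 378 m, but 3 places keeps it to 37.8 m.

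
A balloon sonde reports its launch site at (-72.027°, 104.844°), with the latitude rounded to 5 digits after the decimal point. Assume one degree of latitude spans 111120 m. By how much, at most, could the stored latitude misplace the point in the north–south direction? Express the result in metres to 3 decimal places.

0.556 metres

Rounding to 5 decimal places leaves the latitude within ±5e-06° of the true value.
So the N–S error is at most 5e-06 × 111120 = 0.5556 m.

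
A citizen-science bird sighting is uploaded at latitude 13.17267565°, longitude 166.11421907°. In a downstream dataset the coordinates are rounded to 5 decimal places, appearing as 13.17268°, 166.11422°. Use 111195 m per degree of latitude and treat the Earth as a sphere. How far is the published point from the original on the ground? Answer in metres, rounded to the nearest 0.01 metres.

0.49 metres

Δlat = 13.17267565 − 13.17268 = -0.00000435°; Δlon = 166.11421907 − 166.11422 = -0.00000093°.
N–S: -0.00000435° × 111195 m/° = -0.483698 m.
East–west at this latitude: -0.00000093° × 111195 × cos 13.1727° ≈ -0.00000093 × 108269 = -0.10069 m.
Distance: √(0.483698² + 0.10069²) ≈ 0.494067 m.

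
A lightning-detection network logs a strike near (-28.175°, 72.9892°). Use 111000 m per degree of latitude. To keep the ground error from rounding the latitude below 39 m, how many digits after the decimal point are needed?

4 decimal places

One degree of latitude covers 111000 m.
With N decimal places the half-ulp bound is 0.5·10⁻ᴺ°, or 0.5·10⁻ᴺ × 111000 m on the ground.
Need 0.5 × 111000 × 10⁻ᴺ ≤ 39 → 10⁻ᴺ ≤ 7.027e-04, so N ≥ 3.15.
So 4 decimal places suffice (5.55 m); 3 would allow up to 55.5 m.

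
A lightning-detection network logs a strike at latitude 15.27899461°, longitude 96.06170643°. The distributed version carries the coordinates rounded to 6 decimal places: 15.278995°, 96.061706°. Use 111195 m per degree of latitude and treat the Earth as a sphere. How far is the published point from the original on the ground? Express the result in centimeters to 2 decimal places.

Δlat = 15.27899461 − 15.278995 = -0.00000039°; Δlon = 96.06170643 − 96.061706 = +0.00000043°.
N–S: -0.00000039° × 111195 m/° = -0.0433661 m.
E–W at 15.279°: 0.00000043° × 111195 × cos 15.279° = 0.00000043 × 111195 × 0.9647 ≈ 0.0461238 m.
Hypotenuse of the two orthogonal shifts: √(0.0433661² + 0.0461238²) = 0.0633089 m.
That is 0.0633089 m = 6.3309 cm.

6.33 centimeters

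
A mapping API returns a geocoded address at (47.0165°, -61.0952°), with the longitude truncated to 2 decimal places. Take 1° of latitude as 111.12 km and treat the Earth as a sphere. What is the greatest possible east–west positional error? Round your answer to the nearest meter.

Truncating at 2 decimal places can drop up to a full unit in the last place, so the longitude may be off by as much as 0.01°.
Parallels shrink by cos φ, so at 47.0165° a degree of longitude is 111120 × 0.6818 ≈ 75760.3 m.
East–west error: 0.01° × 75760.3 m/° ≈ 757.603 m.

758 meters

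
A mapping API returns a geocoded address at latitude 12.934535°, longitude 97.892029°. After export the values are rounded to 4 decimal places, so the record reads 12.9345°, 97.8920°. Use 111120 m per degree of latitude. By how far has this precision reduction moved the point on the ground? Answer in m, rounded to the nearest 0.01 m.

Δlat = 12.934535 − 12.9345 = +0.000035°; Δlon = 97.892029 − 97.8920 = +0.000029°.
North–south shift: 0.000035 × 111120 = 3.8892 m.
E–W at 12.9345°: 0.000029° × 111120 × cos 12.9345° = 0.000029 × 111120 × 0.9746 ≈ 3.14071 m.
Combined displacement = (3.8892² + 3.14071²)^½ ≈ 4.999 m.

5.00 m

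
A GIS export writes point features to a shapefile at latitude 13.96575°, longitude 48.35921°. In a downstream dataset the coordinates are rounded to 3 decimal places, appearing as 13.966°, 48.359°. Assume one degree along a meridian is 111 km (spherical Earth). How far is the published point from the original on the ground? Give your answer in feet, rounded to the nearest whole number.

Δlat = 13.96575 − 13.966 = -0.00025°; Δlon = 48.35921 − 48.359 = +0.00021°.
N–S: -0.00025° × 111000 m/° = -27.75 m.
E–W at 13.966°: 0.00021° × 111000 × cos 13.966° = 0.00021 × 111000 × 0.9704 ≈ 22.6209 m.
Combined displacement = (27.75² + 22.6209²)^½ ≈ 35.8018 m.
In feet: 35.8018 m ÷ 0.3048 ≈ 117.46 ft.

117 feet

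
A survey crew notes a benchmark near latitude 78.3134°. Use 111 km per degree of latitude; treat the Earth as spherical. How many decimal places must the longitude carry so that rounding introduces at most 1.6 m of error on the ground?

At 78.3134° one degree of longitude covers 111000 × cos 78.3134° ≈ 111000 × 0.2026 ≈ 22484 m.
N decimal places → at most half a unit in the last place, 0.5 × 10⁻ᴺ° = 22484/2 × 10⁻ᴺ m.
Setting 11242 × 10⁻ᴺ ≤ 1.6 gives 10ᴺ ≥ 7026, i.e. N ≥ 3.85.
At 3 places the error can reach 11.2 m, but 4 places keeps it to 1.12 m.

4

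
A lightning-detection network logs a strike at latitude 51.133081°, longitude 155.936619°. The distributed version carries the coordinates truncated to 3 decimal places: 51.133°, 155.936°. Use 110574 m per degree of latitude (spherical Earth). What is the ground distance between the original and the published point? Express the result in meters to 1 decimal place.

43.9 meters

The latitude changed by +0.000081° and the longitude by +0.000619°.
North–south shift: 0.000081 × 110574 = 8.95649 m.
East–west at this latitude: 0.000619° × 110574 × cos 51.133° ≈ 0.000619 × 69386.8 = 42.9504 m.
Distance: √(8.95649² + 42.9504²) ≈ 43.8744 m.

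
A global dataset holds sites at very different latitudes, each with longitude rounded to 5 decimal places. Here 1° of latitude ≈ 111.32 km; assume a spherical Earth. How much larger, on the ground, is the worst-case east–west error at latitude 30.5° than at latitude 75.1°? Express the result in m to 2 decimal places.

Rounding to 5 decimal places leaves the longitude within ±5e-06° of the true value.
Error at 30.5° = 5e-06° × 111320 × cos 30.5° ≈ 0.5566 × 0.8616 = 0.47958 m.
At 75.1°: 5e-06° × 111320 × cos 75.1° = 5e-06 × 111320 × 0.2571 ≈ 0.14312 m.
Difference: 0.47958 − 0.14312 = 0.33646 m.

0.34 m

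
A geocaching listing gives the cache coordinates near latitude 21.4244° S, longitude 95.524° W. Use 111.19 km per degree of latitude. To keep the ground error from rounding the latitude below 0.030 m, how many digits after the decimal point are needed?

One degree of latitude covers 111190 m.
Rounding to N decimal places gives at most 0.5 × 10⁻ᴺ degrees of error, i.e. 0.5 × 10⁻ᴺ × 111190 m.
Need 0.5 × 111190 × 10⁻ᴺ ≤ 0.030 → 10⁻ᴺ ≤ 5.396e-07, so N ≥ 6.27.
N = 6 would give 0.0556 m (too coarse); N = 7 gives 0.00556 m ≤ 0.030 m.

7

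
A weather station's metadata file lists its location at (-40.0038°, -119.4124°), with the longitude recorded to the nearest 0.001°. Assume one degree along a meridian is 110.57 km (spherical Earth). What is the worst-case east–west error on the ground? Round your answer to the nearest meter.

Rounding to 3 decimal places leaves the longitude within ±0.0005° of the true value.
One degree of longitude at 40.0038° is 110570 × cos 40.0038° ≈ 110570 × 0.7660 = 84696.8 m.
So at most 0.0005° × 84696.8 ≈ 42.3484 m east–west.

42 meters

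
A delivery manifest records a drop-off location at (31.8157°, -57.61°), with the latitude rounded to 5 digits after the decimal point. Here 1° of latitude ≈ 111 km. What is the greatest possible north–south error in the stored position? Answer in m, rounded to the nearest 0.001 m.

Rounding to 5 decimal places leaves the latitude within ±5e-06° of the true value.
Along the meridian that is 5e-06° × 111000 m/° = 0.555 m.

0.555 m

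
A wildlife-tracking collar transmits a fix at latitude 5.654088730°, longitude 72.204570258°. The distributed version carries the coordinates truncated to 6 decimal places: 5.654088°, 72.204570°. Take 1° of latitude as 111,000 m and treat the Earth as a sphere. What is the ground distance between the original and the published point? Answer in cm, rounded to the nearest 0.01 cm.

Δlat = 5.654088730 − 5.654088 = +0.000000730°; Δlon = 72.204570258 − 72.204570 = +0.000000258°.
N–S: 0.000000730° × 111000 m/° = 0.08103 m.
East–west at this latitude: 0.000000258° × 111000 × cos 5.65409° ≈ 0.000000258 × 110460 = 0.0284987 m.
Distance: √(0.08103² + 0.0284987²) ≈ 0.0858955 m.
That is 0.0858955 m = 8.5895 cm.

8.59 cm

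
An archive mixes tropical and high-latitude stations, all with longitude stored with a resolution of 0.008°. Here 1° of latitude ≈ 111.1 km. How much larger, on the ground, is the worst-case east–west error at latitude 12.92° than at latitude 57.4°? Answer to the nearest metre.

With a 0.008° grid the true value lies within half a step, ±0.008°/2 = ±0.004°, of the stored one.
Error at 12.92° = 0.004° × 111100 × cos 12.92° ≈ 444.4 × 0.9747 = 433.15 m.
At 57.4°: 0.004° × 111100 × cos 57.4° = 0.004 × 111100 × 0.5388 ≈ 239.43 m.
Difference: 433.15 − 239.43 = 193.72 m.

194 metres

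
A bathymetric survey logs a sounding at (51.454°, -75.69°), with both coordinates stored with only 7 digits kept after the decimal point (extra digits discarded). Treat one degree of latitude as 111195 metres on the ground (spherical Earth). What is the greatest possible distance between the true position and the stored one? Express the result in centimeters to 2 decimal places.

1.31 centimeters

Truncating at 7 decimal places can drop up to a full unit in the last place, so each coordinate may be off by as much as 1e-07°.
Latitude error → 1e-07 × 111195 = 0.0111195 m along the meridian.
Longitude error → 1e-07 × 111195 × cos 51.454° = 1e-07 × 111195 × 0.6231 ≈ 0.00692904 m.
Worst case both components are at the extreme and orthogonal: √(0.0111195² + 0.00692904²) ≈ 0.0131017 m.
That is 0.0131017 m = 1.3102 cm.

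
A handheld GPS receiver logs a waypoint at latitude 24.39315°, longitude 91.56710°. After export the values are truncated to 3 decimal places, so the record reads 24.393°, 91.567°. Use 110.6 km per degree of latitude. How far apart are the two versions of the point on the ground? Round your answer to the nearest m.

The latitude changed by +0.00015° and the longitude by +0.00010°.
N–S: 0.00015° × 110600 m/° = 16.59 m.
East–west at this latitude: 0.00010° × 110600 × cos 24.393° ≈ 0.00010 × 100727 = 10.0727 m.
Hypotenuse of the two orthogonal shifts: √(16.59² + 10.0727²) = 19.4084 m.

19 m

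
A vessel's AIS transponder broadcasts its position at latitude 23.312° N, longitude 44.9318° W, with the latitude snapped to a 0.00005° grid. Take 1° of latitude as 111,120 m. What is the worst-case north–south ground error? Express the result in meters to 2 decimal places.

With a 0.00005° grid the true value lies within half a step, ±0.00005°/2 = ±2.5e-05°, of the stored one.
So the N–S error is at most 2.5e-05 × 111120 = 2.778 m.

2.78 meters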